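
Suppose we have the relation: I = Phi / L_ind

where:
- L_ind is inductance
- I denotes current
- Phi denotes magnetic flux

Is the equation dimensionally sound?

Yes

L_ind (inductance) has dimensions [I^-2 L^2 M T^-2].
I (current) has dimensions [I].
Phi (magnetic flux) has dimensions [I^-1 L^2 M T^-2].

Left side: [I]
Right side: [I]

Both sides have the same dimensions, so the equation is dimensionally consistent.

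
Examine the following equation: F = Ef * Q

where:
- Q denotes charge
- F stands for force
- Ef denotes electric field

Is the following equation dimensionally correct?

Yes

Q (charge) has dimensions [I T].
F (force) has dimensions [L M T^-2].
Ef (electric field) has dimensions [I^-1 L M T^-3].

Left side: [L M T^-2]
Right side: [L M T^-2]

Both sides have the same dimensions, so the equation is dimensionally consistent.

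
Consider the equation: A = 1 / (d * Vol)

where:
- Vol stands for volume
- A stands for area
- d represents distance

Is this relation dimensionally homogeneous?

No

Vol (volume) has dimensions [L^3].
A (area) has dimensions [L^2].
d (distance) has dimensions [L].

Left side: [L^2]
Right side: [L^-4]

The two sides have different dimensions, so the equation is NOT dimensionally consistent.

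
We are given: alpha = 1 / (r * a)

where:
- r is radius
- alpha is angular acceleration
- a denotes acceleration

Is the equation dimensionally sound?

No

r (radius) has dimensions [L].
alpha (angular acceleration) has dimensions [T^-2].
a (acceleration) has dimensions [L T^-2].

Left side: [T^-2]
Right side: [L^-2 T^2]

The two sides have different dimensions, so the equation is NOT dimensionally consistent.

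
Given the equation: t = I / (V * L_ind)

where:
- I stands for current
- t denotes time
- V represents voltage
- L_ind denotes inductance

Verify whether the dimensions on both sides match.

No

I (current) has dimensions [I].
t (time) has dimensions [T].
V (voltage) has dimensions [I^-1 L^2 M T^-3].
L_ind (inductance) has dimensions [I^-2 L^2 M T^-2].

Left side: [T]
Right side: [I^4 L^-4 M^-2 T^5]

The two sides have different dimensions, so the equation is NOT dimensionally consistent.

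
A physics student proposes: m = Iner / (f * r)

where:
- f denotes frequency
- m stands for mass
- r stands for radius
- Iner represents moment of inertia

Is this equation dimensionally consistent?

No

f (frequency) has dimensions [T^-1].
m (mass) has dimensions [M].
r (radius) has dimensions [L].
Iner (moment of inertia) has dimensions [L^2 M].

Left side: [M]
Right side: [L M T]

The two sides have different dimensions, so the equation is NOT dimensionally consistent.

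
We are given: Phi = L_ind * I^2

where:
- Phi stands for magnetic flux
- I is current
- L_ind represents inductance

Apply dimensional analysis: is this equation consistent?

No

Phi (magnetic flux) has dimensions [I^-1 L^2 M T^-2].
I (current) has dimensions [I].
L_ind (inductance) has dimensions [I^-2 L^2 M T^-2].

Left side: [I^-1 L^2 M T^-2]
Right side: [L^2 M T^-2]

The two sides have different dimensions, so the equation is NOT dimensionally consistent.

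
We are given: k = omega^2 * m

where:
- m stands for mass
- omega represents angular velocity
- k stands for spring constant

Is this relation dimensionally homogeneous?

Yes

m (mass) has dimensions [M].
omega (angular velocity) has dimensions [T^-1].
k (spring constant) has dimensions [M T^-2].

Left side: [M T^-2]
Right side: [M T^-2]

Both sides have the same dimensions, so the equation is dimensionally consistent.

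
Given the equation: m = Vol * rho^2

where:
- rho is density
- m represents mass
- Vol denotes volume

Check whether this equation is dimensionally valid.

No

rho (density) has dimensions [L^-3 M].
m (mass) has dimensions [M].
Vol (volume) has dimensions [L^3].

Left side: [M]
Right side: [L^-3 M^2]

The two sides have different dimensions, so the equation is NOT dimensionally consistent.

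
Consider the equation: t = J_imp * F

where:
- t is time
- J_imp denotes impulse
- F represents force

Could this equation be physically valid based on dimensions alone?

No

t (time) has dimensions [T].
J_imp (impulse) has dimensions [L M T^-1].
F (force) has dimensions [L M T^-2].

Left side: [T]
Right side: [L^2 M^2 T^-3]

The two sides have different dimensions, so the equation is NOT dimensionally consistent.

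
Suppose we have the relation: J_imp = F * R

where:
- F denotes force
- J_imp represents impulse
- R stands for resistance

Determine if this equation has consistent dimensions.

No

F (force) has dimensions [L M T^-2].
J_imp (impulse) has dimensions [L M T^-1].
R (resistance) has dimensions [I^-2 L^2 M T^-3].

Left side: [L M T^-1]
Right side: [I^-2 L^3 M^2 T^-5]

The two sides have different dimensions, so the equation is NOT dimensionally consistent.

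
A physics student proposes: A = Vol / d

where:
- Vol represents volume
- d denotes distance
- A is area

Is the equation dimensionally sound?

Yes

Vol (volume) has dimensions [L^3].
d (distance) has dimensions [L].
A (area) has dimensions [L^2].

Left side: [L^2]
Right side: [L^2]

Both sides have the same dimensions, so the equation is dimensionally consistent.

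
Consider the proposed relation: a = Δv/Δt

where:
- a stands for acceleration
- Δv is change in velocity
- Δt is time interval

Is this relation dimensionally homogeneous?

Yes

a (acceleration) has dimensions [L T^-2].
Δv (change in velocity) has dimensions [L T^-1].
Δt (time interval) has dimensions [T].

Left side: [L T^-2]
Right side: [L T^-2]

Both sides have the same dimensions, so the equation is dimensionally consistent.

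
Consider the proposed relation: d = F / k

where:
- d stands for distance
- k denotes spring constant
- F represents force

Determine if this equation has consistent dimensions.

Yes

d (distance) has dimensions [L].
k (spring constant) has dimensions [M T^-2].
F (force) has dimensions [L M T^-2].

Left side: [L]
Right side: [L]

Both sides have the same dimensions, so the equation is dimensionally consistent.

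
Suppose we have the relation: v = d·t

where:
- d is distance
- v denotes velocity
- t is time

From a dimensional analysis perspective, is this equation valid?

No

d (distance) has dimensions [L].
v (velocity) has dimensions [L T^-1].
t (time) has dimensions [T].

Left side: [L T^-1]
Right side: [L T]

The two sides have different dimensions, so the equation is NOT dimensionally consistent.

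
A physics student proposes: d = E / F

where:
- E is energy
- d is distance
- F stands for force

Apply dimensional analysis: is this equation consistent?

Yes

E (energy) has dimensions [L^2 M T^-2].
d (distance) has dimensions [L].
F (force) has dimensions [L M T^-2].

Left side: [L]
Right side: [L]

Both sides have the same dimensions, so the equation is dimensionally consistent.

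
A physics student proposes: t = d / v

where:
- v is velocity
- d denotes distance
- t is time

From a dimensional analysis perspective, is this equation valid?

Yes

v (velocity) has dimensions [L T^-1].
d (distance) has dimensions [L].
t (time) has dimensions [T].

Left side: [T]
Right side: [T]

Both sides have the same dimensions, so the equation is dimensionally consistent.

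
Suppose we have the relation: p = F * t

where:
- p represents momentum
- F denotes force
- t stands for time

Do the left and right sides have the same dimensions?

Yes

p (momentum) has dimensions [L M T^-1].
F (force) has dimensions [L M T^-2].
t (time) has dimensions [T].

Left side: [L M T^-1]
Right side: [L M T^-1]

Both sides have the same dimensions, so the equation is dimensionally consistent.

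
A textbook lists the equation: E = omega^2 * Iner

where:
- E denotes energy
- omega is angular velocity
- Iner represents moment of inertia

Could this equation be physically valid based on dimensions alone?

Yes

E (energy) has dimensions [L^2 M T^-2].
omega (angular velocity) has dimensions [T^-1].
Iner (moment of inertia) has dimensions [L^2 M].

Left side: [L^2 M T^-2]
Right side: [L^2 M T^-2]

Both sides have the same dimensions, so the equation is dimensionally consistent.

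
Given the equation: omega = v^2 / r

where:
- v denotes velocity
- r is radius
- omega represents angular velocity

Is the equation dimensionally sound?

No

v (velocity) has dimensions [L T^-1].
r (radius) has dimensions [L].
omega (angular velocity) has dimensions [T^-1].

Left side: [T^-1]
Right side: [L T^-2]

The two sides have different dimensions, so the equation is NOT dimensionally consistent.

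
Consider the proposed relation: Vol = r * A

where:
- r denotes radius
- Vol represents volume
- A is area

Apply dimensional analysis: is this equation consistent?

Yes

r (radius) has dimensions [L].
Vol (volume) has dimensions [L^3].
A (area) has dimensions [L^2].

Left side: [L^3]
Right side: [L^3]

Both sides have the same dimensions, so the equation is dimensionally consistent.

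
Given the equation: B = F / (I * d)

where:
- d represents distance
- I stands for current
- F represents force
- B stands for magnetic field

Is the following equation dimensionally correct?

Yes

d (distance) has dimensions [L].
I (current) has dimensions [I].
F (force) has dimensions [L M T^-2].
B (magnetic field) has dimensions [I^-1 M T^-2].

Left side: [I^-1 M T^-2]
Right side: [I^-1 M T^-2]

Both sides have the same dimensions, so the equation is dimensionally consistent.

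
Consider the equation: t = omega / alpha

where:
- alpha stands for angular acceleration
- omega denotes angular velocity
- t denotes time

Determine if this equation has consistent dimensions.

Yes

alpha (angular acceleration) has dimensions [T^-2].
omega (angular velocity) has dimensions [T^-1].
t (time) has dimensions [T].

Left side: [T]
Right side: [T]

Both sides have the same dimensions, so the equation is dimensionally consistent.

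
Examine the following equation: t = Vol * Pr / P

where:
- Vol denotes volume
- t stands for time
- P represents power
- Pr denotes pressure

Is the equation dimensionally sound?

Yes

Vol (volume) has dimensions [L^3].
t (time) has dimensions [T].
P (power) has dimensions [L^2 M T^-3].
Pr (pressure) has dimensions [L^-1 M T^-2].

Left side: [T]
Right side: [T]

Both sides have the same dimensions, so the equation is dimensionally consistent.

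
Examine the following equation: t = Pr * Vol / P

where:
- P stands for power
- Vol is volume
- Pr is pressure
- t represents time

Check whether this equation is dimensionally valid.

Yes

P (power) has dimensions [L^2 M T^-3].
Vol (volume) has dimensions [L^3].
Pr (pressure) has dimensions [L^-1 M T^-2].
t (time) has dimensions [T].

Left side: [T]
Right side: [T]

Both sides have the same dimensions, so the equation is dimensionally consistent.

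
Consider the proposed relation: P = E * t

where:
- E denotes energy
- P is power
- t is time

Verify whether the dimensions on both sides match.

No

E (energy) has dimensions [L^2 M T^-2].
P (power) has dimensions [L^2 M T^-3].
t (time) has dimensions [T].

Left side: [L^2 M T^-3]
Right side: [L^2 M T^-1]

The two sides have different dimensions, so the equation is NOT dimensionally consistent.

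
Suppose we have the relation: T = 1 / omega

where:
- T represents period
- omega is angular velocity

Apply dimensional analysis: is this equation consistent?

Yes

T (period) has dimensions [T].
omega (angular velocity) has dimensions [T^-1].

Left side: [T]
Right side: [T]

Both sides have the same dimensions, so the equation is dimensionally consistent.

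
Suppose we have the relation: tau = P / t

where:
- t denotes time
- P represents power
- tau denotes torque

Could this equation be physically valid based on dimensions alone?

No

t (time) has dimensions [T].
P (power) has dimensions [L^2 M T^-3].
tau (torque) has dimensions [L^2 M T^-2].

Left side: [L^2 M T^-2]
Right side: [L^2 M T^-4]

The two sides have different dimensions, so the equation is NOT dimensionally consistent.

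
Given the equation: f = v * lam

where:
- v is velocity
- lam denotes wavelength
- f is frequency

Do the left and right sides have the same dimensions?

No

v (velocity) has dimensions [L T^-1].
lam (wavelength) has dimensions [L].
f (frequency) has dimensions [T^-1].

Left side: [T^-1]
Right side: [L^2 T^-1]

The two sides have different dimensions, so the equation is NOT dimensionally consistent.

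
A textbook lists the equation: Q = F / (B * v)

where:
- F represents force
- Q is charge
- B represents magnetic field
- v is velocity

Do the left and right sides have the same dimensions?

Yes

F (force) has dimensions [L M T^-2].
Q (charge) has dimensions [I T].
B (magnetic field) has dimensions [I^-1 M T^-2].
v (velocity) has dimensions [L T^-1].

Left side: [I T]
Right side: [I T]

Both sides have the same dimensions, so the equation is dimensionally consistent.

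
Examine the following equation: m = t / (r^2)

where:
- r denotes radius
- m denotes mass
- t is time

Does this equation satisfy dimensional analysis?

No

r (radius) has dimensions [L].
m (mass) has dimensions [M].
t (time) has dimensions [T].

Left side: [M]
Right side: [L^-2 T]

The two sides have different dimensions, so the equation is NOT dimensionally consistent.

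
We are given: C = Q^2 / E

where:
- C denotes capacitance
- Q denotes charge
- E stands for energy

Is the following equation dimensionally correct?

Yes

C (capacitance) has dimensions [I^2 L^-2 M^-1 T^4].
Q (charge) has dimensions [I T].
E (energy) has dimensions [L^2 M T^-2].

Left side: [I^2 L^-2 M^-1 T^4]
Right side: [I^2 L^-2 M^-1 T^4]

Both sides have the same dimensions, so the equation is dimensionally consistent.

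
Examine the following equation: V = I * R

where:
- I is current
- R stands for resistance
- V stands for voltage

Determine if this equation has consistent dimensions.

Yes

I (current) has dimensions [I].
R (resistance) has dimensions [I^-2 L^2 M T^-3].
V (voltage) has dimensions [I^-1 L^2 M T^-3].

Left side: [I^-1 L^2 M T^-3]
Right side: [I^-1 L^2 M T^-3]

Both sides have the same dimensions, so the equation is dimensionally consistent.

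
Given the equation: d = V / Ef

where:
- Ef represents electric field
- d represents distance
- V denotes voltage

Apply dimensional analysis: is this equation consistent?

Yes

Ef (electric field) has dimensions [I^-1 L M T^-3].
d (distance) has dimensions [L].
V (voltage) has dimensions [I^-1 L^2 M T^-3].

Left side: [L]
Right side: [L]

Both sides have the same dimensions, so the equation is dimensionally consistent.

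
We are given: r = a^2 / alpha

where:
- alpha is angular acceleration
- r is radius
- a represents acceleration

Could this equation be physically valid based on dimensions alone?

No

alpha (angular acceleration) has dimensions [T^-2].
r (radius) has dimensions [L].
a (acceleration) has dimensions [L T^-2].

Left side: [L]
Right side: [L^2 T^-2]

The two sides have different dimensions, so the equation is NOT dimensionally consistent.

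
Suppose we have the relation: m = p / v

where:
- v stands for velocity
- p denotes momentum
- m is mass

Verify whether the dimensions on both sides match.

Yes

v (velocity) has dimensions [L T^-1].
p (momentum) has dimensions [L M T^-1].
m (mass) has dimensions [M].

Left side: [M]
Right side: [M]

Both sides have the same dimensions, so the equation is dimensionally consistent.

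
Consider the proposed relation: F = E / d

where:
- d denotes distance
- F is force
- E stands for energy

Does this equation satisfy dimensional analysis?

Yes

d (distance) has dimensions [L].
F (force) has dimensions [L M T^-2].
E (energy) has dimensions [L^2 M T^-2].

Left side: [L M T^-2]
Right side: [L M T^-2]

Both sides have the same dimensions, so the equation is dimensionally consistent.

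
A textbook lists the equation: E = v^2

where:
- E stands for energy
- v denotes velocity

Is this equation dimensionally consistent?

No

E (energy) has dimensions [L^2 M T^-2].
v (velocity) has dimensions [L T^-1].

Left side: [L^2 M T^-2]
Right side: [L^2 T^-2]

The two sides have different dimensions, so the equation is NOT dimensionally consistent.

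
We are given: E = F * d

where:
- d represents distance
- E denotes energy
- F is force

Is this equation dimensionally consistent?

Yes

d (distance) has dimensions [L].
E (energy) has dimensions [L^2 M T^-2].
F (force) has dimensions [L M T^-2].

Left side: [L^2 M T^-2]
Right side: [L^2 M T^-2]

Both sides have the same dimensions, so the equation is dimensionally consistent.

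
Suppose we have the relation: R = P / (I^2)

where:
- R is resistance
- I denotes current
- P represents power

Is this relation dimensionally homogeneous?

Yes

R (resistance) has dimensions [I^-2 L^2 M T^-3].
I (current) has dimensions [I].
P (power) has dimensions [L^2 M T^-3].

Left side: [I^-2 L^2 M T^-3]
Right side: [I^-2 L^2 M T^-3]

Both sides have the same dimensions, so the equation is dimensionally consistent.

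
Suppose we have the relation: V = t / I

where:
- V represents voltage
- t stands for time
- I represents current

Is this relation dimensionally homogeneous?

No

V (voltage) has dimensions [I^-1 L^2 M T^-3].
t (time) has dimensions [T].
I (current) has dimensions [I].

Left side: [I^-1 L^2 M T^-3]
Right side: [I^-1 T]

The two sides have different dimensions, so the equation is NOT dimensionally consistent.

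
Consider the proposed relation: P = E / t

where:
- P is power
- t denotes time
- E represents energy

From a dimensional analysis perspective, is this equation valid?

Yes

P (power) has dimensions [L^2 M T^-3].
t (time) has dimensions [T].
E (energy) has dimensions [L^2 M T^-2].

Left side: [L^2 M T^-3]
Right side: [L^2 M T^-3]

Both sides have the same dimensions, so the equation is dimensionally consistent.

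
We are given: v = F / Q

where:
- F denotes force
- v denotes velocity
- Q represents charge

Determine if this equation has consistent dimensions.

No

F (force) has dimensions [L M T^-2].
v (velocity) has dimensions [L T^-1].
Q (charge) has dimensions [I T].

Left side: [L T^-1]
Right side: [I^-1 L M T^-3]

The two sides have different dimensions, so the equation is NOT dimensionally consistent.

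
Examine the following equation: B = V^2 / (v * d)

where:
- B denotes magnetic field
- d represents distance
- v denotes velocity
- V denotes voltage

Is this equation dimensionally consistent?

No

B (magnetic field) has dimensions [I^-1 M T^-2].
d (distance) has dimensions [L].
v (velocity) has dimensions [L T^-1].
V (voltage) has dimensions [I^-1 L^2 M T^-3].

Left side: [I^-1 M T^-2]
Right side: [I^-2 L^2 M^2 T^-5]

The two sides have different dimensions, so the equation is NOT dimensionally consistent.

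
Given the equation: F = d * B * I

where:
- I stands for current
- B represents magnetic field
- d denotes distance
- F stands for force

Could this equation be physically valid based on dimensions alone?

Yes

I (current) has dimensions [I].
B (magnetic field) has dimensions [I^-1 M T^-2].
d (distance) has dimensions [L].
F (force) has dimensions [L M T^-2].

Left side: [L M T^-2]
Right side: [L M T^-2]

Both sides have the same dimensions, so the equation is dimensionally consistent.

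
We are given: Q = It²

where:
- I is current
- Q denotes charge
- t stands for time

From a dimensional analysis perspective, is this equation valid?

No

I (current) has dimensions [I].
Q (charge) has dimensions [I T].
t (time) has dimensions [T].

Left side: [I T]
Right side: [I T^2]

The two sides have different dimensions, so the equation is NOT dimensionally consistent.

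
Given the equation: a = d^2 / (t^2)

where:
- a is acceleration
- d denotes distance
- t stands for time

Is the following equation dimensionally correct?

No

a (acceleration) has dimensions [L T^-2].
d (distance) has dimensions [L].
t (time) has dimensions [T].

Left side: [L T^-2]
Right side: [L^2 T^-2]

The two sides have different dimensions, so the equation is NOT dimensionally consistent.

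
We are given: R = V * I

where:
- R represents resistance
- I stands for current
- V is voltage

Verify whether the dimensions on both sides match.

No

R (resistance) has dimensions [I^-2 L^2 M T^-3].
I (current) has dimensions [I].
V (voltage) has dimensions [I^-1 L^2 M T^-3].

Left side: [I^-2 L^2 M T^-3]
Right side: [L^2 M T^-3]

The two sides have different dimensions, so the equation is NOT dimensionally consistent.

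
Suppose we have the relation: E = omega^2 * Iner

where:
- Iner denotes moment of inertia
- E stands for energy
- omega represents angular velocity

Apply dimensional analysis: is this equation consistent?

Yes

Iner (moment of inertia) has dimensions [L^2 M].
E (energy) has dimensions [L^2 M T^-2].
omega (angular velocity) has dimensions [T^-1].

Left side: [L^2 M T^-2]
Right side: [L^2 M T^-2]

Both sides have the same dimensions, so the equation is dimensionally consistent.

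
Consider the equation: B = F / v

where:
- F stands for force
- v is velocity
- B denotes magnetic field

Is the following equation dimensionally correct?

No

F (force) has dimensions [L M T^-2].
v (velocity) has dimensions [L T^-1].
B (magnetic field) has dimensions [I^-1 M T^-2].

Left side: [I^-1 M T^-2]
Right side: [M T^-1]

The two sides have different dimensions, so the equation is NOT dimensionally consistent.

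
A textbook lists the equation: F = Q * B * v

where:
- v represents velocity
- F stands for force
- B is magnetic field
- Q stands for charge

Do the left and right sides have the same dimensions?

Yes

v (velocity) has dimensions [L T^-1].
F (force) has dimensions [L M T^-2].
B (magnetic field) has dimensions [I^-1 M T^-2].
Q (charge) has dimensions [I T].

Left side: [L M T^-2]
Right side: [L M T^-2]

Both sides have the same dimensions, so the equation is dimensionally consistent.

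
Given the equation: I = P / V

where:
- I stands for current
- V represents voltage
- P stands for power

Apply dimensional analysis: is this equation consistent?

Yes

I (current) has dimensions [I].
V (voltage) has dimensions [I^-1 L^2 M T^-3].
P (power) has dimensions [L^2 M T^-3].

Left side: [I]
Right side: [I]

Both sides have the same dimensions, so the equation is dimensionally consistent.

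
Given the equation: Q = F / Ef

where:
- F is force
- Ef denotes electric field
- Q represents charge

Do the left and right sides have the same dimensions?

Yes

F (force) has dimensions [L M T^-2].
Ef (electric field) has dimensions [I^-1 L M T^-3].
Q (charge) has dimensions [I T].

Left side: [I T]
Right side: [I T]

Both sides have the same dimensions, so the equation is dimensionally consistent.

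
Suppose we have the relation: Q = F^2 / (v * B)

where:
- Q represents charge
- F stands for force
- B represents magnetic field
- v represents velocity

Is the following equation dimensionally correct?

No

Q (charge) has dimensions [I T].
F (force) has dimensions [L M T^-2].
B (magnetic field) has dimensions [I^-1 M T^-2].
v (velocity) has dimensions [L T^-1].

Left side: [I T]
Right side: [I L M T^-1]

The two sides have different dimensions, so the equation is NOT dimensionally consistent.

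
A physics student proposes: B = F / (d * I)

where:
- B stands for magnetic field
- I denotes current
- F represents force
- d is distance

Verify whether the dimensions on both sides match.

Yes

B (magnetic field) has dimensions [I^-1 M T^-2].
I (current) has dimensions [I].
F (force) has dimensions [L M T^-2].
d (distance) has dimensions [L].

Left side: [I^-1 M T^-2]
Right side: [I^-1 M T^-2]

Both sides have the same dimensions, so the equation is dimensionally consistent.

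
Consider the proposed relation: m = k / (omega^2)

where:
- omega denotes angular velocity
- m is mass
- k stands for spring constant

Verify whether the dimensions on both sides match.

Yes

omega (angular velocity) has dimensions [T^-1].
m (mass) has dimensions [M].
k (spring constant) has dimensions [M T^-2].

Left side: [M]
Right side: [M]

Both sides have the same dimensions, so the equation is dimensionally consistent.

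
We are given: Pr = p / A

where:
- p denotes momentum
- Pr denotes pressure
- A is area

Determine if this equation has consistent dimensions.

No

p (momentum) has dimensions [L M T^-1].
Pr (pressure) has dimensions [L^-1 M T^-2].
A (area) has dimensions [L^2].

Left side: [L^-1 M T^-2]
Right side: [L^-1 M T^-1]

The two sides have different dimensions, so the equation is NOT dimensionally consistent.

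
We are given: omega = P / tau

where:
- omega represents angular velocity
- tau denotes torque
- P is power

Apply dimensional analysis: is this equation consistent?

Yes

omega (angular velocity) has dimensions [T^-1].
tau (torque) has dimensions [L^2 M T^-2].
P (power) has dimensions [L^2 M T^-3].

Left side: [T^-1]
Right side: [T^-1]

Both sides have the same dimensions, so the equation is dimensionally consistent.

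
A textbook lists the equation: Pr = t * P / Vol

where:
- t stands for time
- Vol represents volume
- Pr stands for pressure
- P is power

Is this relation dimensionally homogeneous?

Yes

t (time) has dimensions [T].
Vol (volume) has dimensions [L^3].
Pr (pressure) has dimensions [L^-1 M T^-2].
P (power) has dimensions [L^2 M T^-3].

Left side: [L^-1 M T^-2]
Right side: [L^-1 M T^-2]

Both sides have the same dimensions, so the equation is dimensionally consistent.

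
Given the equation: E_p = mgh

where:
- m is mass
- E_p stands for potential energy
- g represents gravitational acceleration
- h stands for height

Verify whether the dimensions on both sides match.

Yes

m (mass) has dimensions [M].
E_p (potential energy) has dimensions [L^2 M T^-2].
g (gravitational acceleration) has dimensions [L T^-2].
h (height) has dimensions [L].

Left side: [L^2 M T^-2]
Right side: [L^2 M T^-2]

Both sides have the same dimensions, so the equation is dimensionally consistent.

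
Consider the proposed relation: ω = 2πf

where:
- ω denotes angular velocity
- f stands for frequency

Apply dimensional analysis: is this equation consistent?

Yes

ω (angular velocity) has dimensions [T^-1].
f (frequency) has dimensions [T^-1].

Left side: [T^-1]
Right side: [T^-1]

Both sides have the same dimensions, so the equation is dimensionally consistent.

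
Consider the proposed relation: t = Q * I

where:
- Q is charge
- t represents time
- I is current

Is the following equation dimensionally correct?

No

Q (charge) has dimensions [I T].
t (time) has dimensions [T].
I (current) has dimensions [I].

Left side: [T]
Right side: [I^2 T]

The two sides have different dimensions, so the equation is NOT dimensionally consistent.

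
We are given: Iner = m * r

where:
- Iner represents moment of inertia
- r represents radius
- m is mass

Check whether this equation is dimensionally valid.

No

Iner (moment of inertia) has dimensions [L^2 M].
r (radius) has dimensions [L].
m (mass) has dimensions [M].

Left side: [L^2 M]
Right side: [L M]

The two sides have different dimensions, so the equation is NOT dimensionally consistent.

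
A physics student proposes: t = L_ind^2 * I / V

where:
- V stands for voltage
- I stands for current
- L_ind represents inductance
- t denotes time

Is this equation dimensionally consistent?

No

V (voltage) has dimensions [I^-1 L^2 M T^-3].
I (current) has dimensions [I].
L_ind (inductance) has dimensions [I^-2 L^2 M T^-2].
t (time) has dimensions [T].

Left side: [T]
Right side: [I^-2 L^2 M T^-1]

The two sides have different dimensions, so the equation is NOT dimensionally consistent.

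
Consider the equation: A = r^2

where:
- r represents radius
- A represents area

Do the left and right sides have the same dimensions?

Yes

r (radius) has dimensions [L].
A (area) has dimensions [L^2].

Left side: [L^2]
Right side: [L^2]

Both sides have the same dimensions, so the equation is dimensionally consistent.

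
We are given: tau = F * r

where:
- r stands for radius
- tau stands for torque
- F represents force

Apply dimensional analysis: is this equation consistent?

Yes

r (radius) has dimensions [L].
tau (torque) has dimensions [L^2 M T^-2].
F (force) has dimensions [L M T^-2].

Left side: [L^2 M T^-2]
Right side: [L^2 M T^-2]

Both sides have the same dimensions, so the equation is dimensionally consistent.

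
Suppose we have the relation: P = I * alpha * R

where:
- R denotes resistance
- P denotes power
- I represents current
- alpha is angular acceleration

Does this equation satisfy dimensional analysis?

No

R (resistance) has dimensions [I^-2 L^2 M T^-3].
P (power) has dimensions [L^2 M T^-3].
I (current) has dimensions [I].
alpha (angular acceleration) has dimensions [T^-2].

Left side: [L^2 M T^-3]
Right side: [I^-1 L^2 M T^-5]

The two sides have different dimensions, so the equation is NOT dimensionally consistent.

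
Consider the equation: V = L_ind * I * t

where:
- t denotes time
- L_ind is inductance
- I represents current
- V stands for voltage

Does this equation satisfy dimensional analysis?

No

t (time) has dimensions [T].
L_ind (inductance) has dimensions [I^-2 L^2 M T^-2].
I (current) has dimensions [I].
V (voltage) has dimensions [I^-1 L^2 M T^-3].

Left side: [I^-1 L^2 M T^-3]
Right side: [I^-1 L^2 M T^-1]

The two sides have different dimensions, so the equation is NOT dimensionally consistent.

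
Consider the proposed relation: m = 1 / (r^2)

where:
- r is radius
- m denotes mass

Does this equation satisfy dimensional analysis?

No

r (radius) has dimensions [L].
m (mass) has dimensions [M].

Left side: [M]
Right side: [L^-2]

The two sides have different dimensions, so the equation is NOT dimensionally consistent.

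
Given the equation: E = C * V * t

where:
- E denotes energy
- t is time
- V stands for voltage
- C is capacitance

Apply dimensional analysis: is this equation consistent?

No

E (energy) has dimensions [L^2 M T^-2].
t (time) has dimensions [T].
V (voltage) has dimensions [I^-1 L^2 M T^-3].
C (capacitance) has dimensions [I^2 L^-2 M^-1 T^4].

Left side: [L^2 M T^-2]
Right side: [I T^2]

The two sides have different dimensions, so the equation is NOT dimensionally consistent.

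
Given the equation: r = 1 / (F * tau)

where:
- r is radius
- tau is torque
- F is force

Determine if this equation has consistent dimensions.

No

r (radius) has dimensions [L].
tau (torque) has dimensions [L^2 M T^-2].
F (force) has dimensions [L M T^-2].

Left side: [L]
Right side: [L^-3 M^-2 T^4]

The two sides have different dimensions, so the equation is NOT dimensionally consistent.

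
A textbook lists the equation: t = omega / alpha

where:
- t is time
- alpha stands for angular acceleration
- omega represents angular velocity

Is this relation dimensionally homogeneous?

Yes

t (time) has dimensions [T].
alpha (angular acceleration) has dimensions [T^-2].
omega (angular velocity) has dimensions [T^-1].

Left side: [T]
Right side: [T]

Both sides have the same dimensions, so the equation is dimensionally consistent.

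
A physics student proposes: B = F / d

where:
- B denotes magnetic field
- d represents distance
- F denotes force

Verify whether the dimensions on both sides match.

No

B (magnetic field) has dimensions [I^-1 M T^-2].
d (distance) has dimensions [L].
F (force) has dimensions [L M T^-2].

Left side: [I^-1 M T^-2]
Right side: [M T^-2]

The two sides have different dimensions, so the equation is NOT dimensionally consistent.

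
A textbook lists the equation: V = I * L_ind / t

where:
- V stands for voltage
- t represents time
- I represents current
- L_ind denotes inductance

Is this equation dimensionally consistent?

Yes

V (voltage) has dimensions [I^-1 L^2 M T^-3].
t (time) has dimensions [T].
I (current) has dimensions [I].
L_ind (inductance) has dimensions [I^-2 L^2 M T^-2].

Left side: [I^-1 L^2 M T^-3]
Right side: [I^-1 L^2 M T^-3]

Both sides have the same dimensions, so the equation is dimensionally consistent.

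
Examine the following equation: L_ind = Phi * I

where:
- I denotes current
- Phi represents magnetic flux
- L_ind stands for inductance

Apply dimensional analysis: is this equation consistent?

No

I (current) has dimensions [I].
Phi (magnetic flux) has dimensions [I^-1 L^2 M T^-2].
L_ind (inductance) has dimensions [I^-2 L^2 M T^-2].

Left side: [I^-2 L^2 M T^-2]
Right side: [L^2 M T^-2]

The two sides have different dimensions, so the equation is NOT dimensionally consistent.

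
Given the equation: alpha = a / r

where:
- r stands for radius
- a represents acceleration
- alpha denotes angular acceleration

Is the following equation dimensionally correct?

Yes

r (radius) has dimensions [L].
a (acceleration) has dimensions [L T^-2].
alpha (angular acceleration) has dimensions [T^-2].

Left side: [T^-2]
Right side: [T^-2]

Both sides have the same dimensions, so the equation is dimensionally consistent.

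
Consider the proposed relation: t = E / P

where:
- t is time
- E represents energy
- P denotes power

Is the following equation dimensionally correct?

Yes

t (time) has dimensions [T].
E (energy) has dimensions [L^2 M T^-2].
P (power) has dimensions [L^2 M T^-3].

Left side: [T]
Right side: [T]

Both sides have the same dimensions, so the equation is dimensionally consistent.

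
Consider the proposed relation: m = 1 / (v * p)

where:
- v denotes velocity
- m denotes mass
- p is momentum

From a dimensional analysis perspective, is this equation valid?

No

v (velocity) has dimensions [L T^-1].
m (mass) has dimensions [M].
p (momentum) has dimensions [L M T^-1].

Left side: [M]
Right side: [L^-2 M^-1 T^2]

The two sides have different dimensions, so the equation is NOT dimensionally consistent.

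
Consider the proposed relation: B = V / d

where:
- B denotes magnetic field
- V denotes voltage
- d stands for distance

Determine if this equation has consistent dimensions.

No

B (magnetic field) has dimensions [I^-1 M T^-2].
V (voltage) has dimensions [I^-1 L^2 M T^-3].
d (distance) has dimensions [L].

Left side: [I^-1 M T^-2]
Right side: [I^-1 L M T^-3]

The two sides have different dimensions, so the equation is NOT dimensionally consistent.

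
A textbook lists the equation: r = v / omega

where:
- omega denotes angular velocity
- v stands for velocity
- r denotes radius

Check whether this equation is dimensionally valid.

Yes

omega (angular velocity) has dimensions [T^-1].
v (velocity) has dimensions [L T^-1].
r (radius) has dimensions [L].

Left side: [L]
Right side: [L]

Both sides have the same dimensions, so the equation is dimensionally consistent.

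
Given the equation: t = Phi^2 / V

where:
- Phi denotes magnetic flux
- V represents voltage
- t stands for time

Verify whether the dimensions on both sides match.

No

Phi (magnetic flux) has dimensions [I^-1 L^2 M T^-2].
V (voltage) has dimensions [I^-1 L^2 M T^-3].
t (time) has dimensions [T].

Left side: [T]
Right side: [I^-1 L^2 M T^-1]

The two sides have different dimensions, so the equation is NOT dimensionally consistent.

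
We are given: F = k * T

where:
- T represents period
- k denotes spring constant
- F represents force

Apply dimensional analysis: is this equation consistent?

No

T (period) has dimensions [T].
k (spring constant) has dimensions [M T^-2].
F (force) has dimensions [L M T^-2].

Left side: [L M T^-2]
Right side: [M T^-1]

The two sides have different dimensions, so the equation is NOT dimensionally consistent.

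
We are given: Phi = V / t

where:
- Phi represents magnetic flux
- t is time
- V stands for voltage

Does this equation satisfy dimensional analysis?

No

Phi (magnetic flux) has dimensions [I^-1 L^2 M T^-2].
t (time) has dimensions [T].
V (voltage) has dimensions [I^-1 L^2 M T^-3].

Left side: [I^-1 L^2 M T^-2]
Right side: [I^-1 L^2 M T^-4]

The two sides have different dimensions, so the equation is NOT dimensionally consistent.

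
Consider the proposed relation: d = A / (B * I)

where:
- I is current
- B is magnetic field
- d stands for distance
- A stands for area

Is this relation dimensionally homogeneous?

No

I (current) has dimensions [I].
B (magnetic field) has dimensions [I^-1 M T^-2].
d (distance) has dimensions [L].
A (area) has dimensions [L^2].

Left side: [L]
Right side: [L^2 M^-1 T^2]

The two sides have different dimensions, so the equation is NOT dimensionally consistent.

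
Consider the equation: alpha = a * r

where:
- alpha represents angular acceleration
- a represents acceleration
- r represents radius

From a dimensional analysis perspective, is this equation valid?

No

alpha (angular acceleration) has dimensions [T^-2].
a (acceleration) has dimensions [L T^-2].
r (radius) has dimensions [L].

Left side: [T^-2]
Right side: [L^2 T^-2]

The two sides have different dimensions, so the equation is NOT dimensionally consistent.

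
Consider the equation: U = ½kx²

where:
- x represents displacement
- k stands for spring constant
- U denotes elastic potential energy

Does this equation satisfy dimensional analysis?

Yes

x (displacement) has dimensions [L].
k (spring constant) has dimensions [M T^-2].
U (elastic potential energy) has dimensions [L^2 M T^-2].

Left side: [L^2 M T^-2]
Right side: [L^2 M T^-2]

Both sides have the same dimensions, so the equation is dimensionally consistent.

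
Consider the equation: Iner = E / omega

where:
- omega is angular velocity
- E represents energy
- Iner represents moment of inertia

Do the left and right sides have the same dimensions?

No

omega (angular velocity) has dimensions [T^-1].
E (energy) has dimensions [L^2 M T^-2].
Iner (moment of inertia) has dimensions [L^2 M].

Left side: [L^2 M]
Right side: [L^2 M T^-1]

The two sides have different dimensions, so the equation is NOT dimensionally consistent.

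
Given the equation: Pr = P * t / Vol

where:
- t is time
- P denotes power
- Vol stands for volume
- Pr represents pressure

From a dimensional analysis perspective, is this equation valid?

Yes

t (time) has dimensions [T].
P (power) has dimensions [L^2 M T^-3].
Vol (volume) has dimensions [L^3].
Pr (pressure) has dimensions [L^-1 M T^-2].

Left side: [L^-1 M T^-2]
Right side: [L^-1 M T^-2]

Both sides have the same dimensions, so the equation is dimensionally consistent.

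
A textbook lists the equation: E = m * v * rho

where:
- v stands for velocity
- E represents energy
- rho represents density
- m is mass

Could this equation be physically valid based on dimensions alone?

No

v (velocity) has dimensions [L T^-1].
E (energy) has dimensions [L^2 M T^-2].
rho (density) has dimensions [L^-3 M].
m (mass) has dimensions [M].

Left side: [L^2 M T^-2]
Right side: [L^-2 M^2 T^-1]

The two sides have different dimensions, so the equation is NOT dimensionally consistent.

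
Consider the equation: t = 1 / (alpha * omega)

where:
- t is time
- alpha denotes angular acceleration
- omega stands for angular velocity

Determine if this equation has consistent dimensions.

No

t (time) has dimensions [T].
alpha (angular acceleration) has dimensions [T^-2].
omega (angular velocity) has dimensions [T^-1].

Left side: [T]
Right side: [T^3]

The two sides have different dimensions, so the equation is NOT dimensionally consistent.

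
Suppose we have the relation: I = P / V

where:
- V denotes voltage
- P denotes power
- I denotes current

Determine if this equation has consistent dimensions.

Yes

V (voltage) has dimensions [I^-1 L^2 M T^-3].
P (power) has dimensions [L^2 M T^-3].
I (current) has dimensions [I].

Left side: [I]
Right side: [I]

Both sides have the same dimensions, so the equation is dimensionally consistent.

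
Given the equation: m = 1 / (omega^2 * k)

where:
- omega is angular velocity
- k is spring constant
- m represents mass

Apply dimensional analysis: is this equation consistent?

No

omega (angular velocity) has dimensions [T^-1].
k (spring constant) has dimensions [M T^-2].
m (mass) has dimensions [M].

Left side: [M]
Right side: [M^-1 T^4]

The two sides have different dimensions, so the equation is NOT dimensionally consistent.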